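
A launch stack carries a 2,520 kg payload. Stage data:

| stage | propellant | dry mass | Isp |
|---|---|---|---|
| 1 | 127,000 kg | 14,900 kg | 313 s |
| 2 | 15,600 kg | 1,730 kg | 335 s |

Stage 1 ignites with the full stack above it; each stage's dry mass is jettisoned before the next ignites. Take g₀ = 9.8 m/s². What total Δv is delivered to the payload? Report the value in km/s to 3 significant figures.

Δv ≈ 9.78 km/s

Ignition mass of stage 1 = 127,000+14,900 + 15,600+1,730 + 2,520 = 161,750 kg.
Stage 1: m₀ = 161,750 kg, m_f = 161,750 − 127,000 = 34,750 kg; Δv = 313×9.8×ln(4.655) = 3067.4×1.5379 ≈ 4717 m/s.
Stage 2: m₀ = 19,850 kg, m_f = 19,850 − 15,600 = 4,250 kg; Δv = 335×9.8×ln(4.671) = 3283.0×1.5413 ≈ 5060 m/s.
Total Δv = 4717 + 5060 = 9777 m/s.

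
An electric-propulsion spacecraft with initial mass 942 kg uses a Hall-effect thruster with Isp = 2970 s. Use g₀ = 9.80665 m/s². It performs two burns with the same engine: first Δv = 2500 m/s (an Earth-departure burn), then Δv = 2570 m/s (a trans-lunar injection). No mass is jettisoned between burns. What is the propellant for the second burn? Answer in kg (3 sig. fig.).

v_e = Isp · g₀ = 2970 × 9.80665 = 29125.8 m/s.
After the first burn: m = 942 × exp(−2500/29125.8) = 942 × 0.91775 = 864.521 kg.
After the second burn: m = 864.521 × exp(−2570/29125.8) = 864.521 × 0.91554 = 791.504 kg.
Second-burn propellant = 864.521 − 791.504 = 73.017 kg.

propellant for the second burn ≈ 73.0 kg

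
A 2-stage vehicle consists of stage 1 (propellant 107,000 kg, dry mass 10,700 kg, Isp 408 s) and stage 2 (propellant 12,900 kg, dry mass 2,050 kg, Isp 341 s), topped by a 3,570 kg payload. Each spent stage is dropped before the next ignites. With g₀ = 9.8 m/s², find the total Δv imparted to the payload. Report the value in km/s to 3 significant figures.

Ignition mass of stage 1 = 107,000+10,700 + 12,900+2,050 + 3,570 = 136,220 kg.
Stage 1: m₀ = 136,220 kg, m_f = 136,220 − 107,000 = 29,220 kg; Δv = 408×9.8×ln(4.662) = 3998.4×1.5394 ≈ 6155 m/s.
Stage 2: m₀ = 18,520 kg, m_f = 18,520 − 12,900 = 5,620 kg; Δv = 341×9.8×ln(3.295) = 3341.8×1.1925 ≈ 3985 m/s.
Total Δv = 6155 + 3985 = 10140 m/s.

Δv ≈ 10.1 km/s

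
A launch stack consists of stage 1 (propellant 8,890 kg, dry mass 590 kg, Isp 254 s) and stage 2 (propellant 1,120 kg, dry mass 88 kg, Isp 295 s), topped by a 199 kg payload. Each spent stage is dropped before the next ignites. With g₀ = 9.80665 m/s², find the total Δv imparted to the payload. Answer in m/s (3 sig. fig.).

Ignition mass of stage 1 = 8,890+590 + 1,120+88 + 199 = 10,887 kg.
Stage 1: m₀ = 10,887 kg, m_f = 10,887 − 8,890 = 1,997 kg; Δv = 254×9.80665×ln(5.452) = 2490.9×1.6959 ≈ 4224 m/s.
Stage 2: m₀ = 1,407 kg, m_f = 1,407 − 1,120 = 287 kg; Δv = 295×9.80665×ln(4.902) = 2893.0×1.5897 ≈ 4599 m/s.
Total Δv = 4224 + 4599 = 8823 m/s.

Δv ≈ 8820 m/s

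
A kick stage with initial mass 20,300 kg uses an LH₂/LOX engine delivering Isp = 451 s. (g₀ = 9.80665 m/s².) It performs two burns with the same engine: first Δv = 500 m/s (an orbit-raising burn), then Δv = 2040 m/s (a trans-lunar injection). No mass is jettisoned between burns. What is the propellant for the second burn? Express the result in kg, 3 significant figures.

v_e = Isp · g₀ = 451 × 9.80665 = 4422.8 m/s.
After the first burn: m = 20300 × exp(−500/4422.8) = 20300 × 0.89311 = 18,130.1 kg.
After the second burn: m = 18,130.1 × exp(−2040/4422.8) = 18,130.1 × 0.63050 = 11,431 kg.
Second-burn propellant = 18,130.1 − 11,431 = 6,699.1 kg.

propellant for the second burn ≈ 6700 kg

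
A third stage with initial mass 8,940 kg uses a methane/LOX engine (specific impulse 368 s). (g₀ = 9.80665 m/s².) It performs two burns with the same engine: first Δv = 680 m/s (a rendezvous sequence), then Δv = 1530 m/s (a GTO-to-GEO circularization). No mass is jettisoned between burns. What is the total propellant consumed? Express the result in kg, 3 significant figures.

v_e = Isp · g₀ = 368 × 9.80665 = 3608.8 m/s.
After the first burn: m = 8940 × exp(−680/3608.8) = 8940 × 0.82826 = 7,404.64 kg.
After the second burn: m = 7,404.64 × exp(−1530/3608.8) = 7,404.64 × 0.65445 = 4,845.97 kg.
Total propellant = m₀ − m_final = 8940 − 4,845.97 = 4,094.03 kg.

total propellant consumed ≈ 4090 kg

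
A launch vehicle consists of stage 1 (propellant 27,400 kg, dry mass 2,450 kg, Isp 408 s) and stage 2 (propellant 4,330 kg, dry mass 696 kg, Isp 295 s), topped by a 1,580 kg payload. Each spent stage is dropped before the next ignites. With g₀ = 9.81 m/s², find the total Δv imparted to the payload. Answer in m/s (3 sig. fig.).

Ignition mass of stage 1 = 27,400+2,450 + 4,330+696 + 1,580 = 36,456 kg.
Stage 1: m₀ = 36,456 kg, m_f = 36,456 − 27,400 = 9,056 kg; Δv = 408×9.81×ln(4.026) = 4002.5×1.3927 ≈ 5574 m/s.
Stage 2: m₀ = 6,606 kg, m_f = 6,606 − 4,330 = 2,276 kg; Δv = 295×9.81×ln(2.902) = 2894.0×1.0656 ≈ 3084 m/s.
Total Δv = 5574 + 3084 = 8658 m/s.

Δv ≈ 8660 m/s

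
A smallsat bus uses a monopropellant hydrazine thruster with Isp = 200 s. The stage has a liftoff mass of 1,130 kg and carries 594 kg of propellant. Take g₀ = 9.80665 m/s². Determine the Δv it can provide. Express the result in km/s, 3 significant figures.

v_e = Isp · g₀ = 200 × 9.80665 = 1961.3 m/s.
m_f = m₀ − m_prop = 1,130 − 594 = 536 kg.
Δv = v_e · ln(m₀/m_f) = 1961.3 × ln(2.108) = 1961.3 × 0.7458 ≈ 1462.8 m/s.

Δv ≈ 1.46 km/s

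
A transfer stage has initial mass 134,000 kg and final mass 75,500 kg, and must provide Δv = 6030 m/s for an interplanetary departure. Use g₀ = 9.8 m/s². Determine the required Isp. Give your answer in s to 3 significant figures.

ln(m₀/m_f) = ln(134000/75500) = ln(1.775) = 0.5737.
v_e = Δv / ln(m₀/m_f) = 6030 / 0.5737 = 10510.6 m/s.
Isp = v_e / g₀ = 10510.6 / 9.8 = 1072.5 s.

Isp ≈ 1070 s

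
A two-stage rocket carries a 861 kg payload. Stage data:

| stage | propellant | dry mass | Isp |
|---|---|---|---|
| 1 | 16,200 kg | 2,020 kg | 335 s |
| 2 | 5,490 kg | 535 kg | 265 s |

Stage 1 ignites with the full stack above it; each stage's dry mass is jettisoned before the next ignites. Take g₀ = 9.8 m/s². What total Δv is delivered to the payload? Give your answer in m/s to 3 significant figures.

Δv ≈ 7550 m/s

Ignition mass of stage 1 = 16,200+2,020 + 5,490+535 + 861 = 25,106 kg.
Stage 1: m₀ = 25,106 kg, m_f = 25,106 − 16,200 = 8,906 kg; Δv = 335×9.8×ln(2.819) = 3283.0×1.0364 ≈ 3402 m/s.
Stage 2: m₀ = 6,886 kg, m_f = 6,886 − 5,490 = 1,396 kg; Δv = 265×9.8×ln(4.933) = 2597.0×1.5959 ≈ 4144 m/s.
Total Δv = 3402 + 4144 = 7546 m/s.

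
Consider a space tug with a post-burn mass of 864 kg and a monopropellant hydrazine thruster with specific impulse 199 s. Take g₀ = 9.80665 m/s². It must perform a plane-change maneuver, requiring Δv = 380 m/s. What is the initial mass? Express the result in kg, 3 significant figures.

initial mass ≈ 1050 kg

v_e = Isp · g₀ = 199 × 9.80665 = 1951.5 m/s.
Using Δv = v_e ln(m₀/m_f): m₀/m_f = exp(Δv / v_e) = exp(380 / 1951.5) = exp(0.1947) = 1.2150.
m₀ = m_f × 1.2150 = 864 × 1.2150 = 1,049.76 kg.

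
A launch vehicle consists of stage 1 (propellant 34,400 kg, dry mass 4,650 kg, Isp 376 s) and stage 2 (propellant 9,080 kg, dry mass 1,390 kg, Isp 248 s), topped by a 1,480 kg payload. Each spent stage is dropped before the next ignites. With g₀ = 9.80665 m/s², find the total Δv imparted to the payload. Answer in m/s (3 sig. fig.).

Δv ≈ 7610 m/s

Ignition mass of stage 1 = 34,400+4,650 + 9,080+1,390 + 1,480 = 51,000 kg.
Stage 1: m₀ = 51,000 kg, m_f = 51,000 − 34,400 = 16,600 kg; Δv = 376×9.80665×ln(3.072) = 3687.3×1.1224 ≈ 4139 m/s.
Stage 2: m₀ = 11,950 kg, m_f = 11,950 − 9,080 = 2,870 kg; Δv = 248×9.80665×ln(4.164) = 2432.0×1.4264 ≈ 3469 m/s.
Total Δv = 4139 + 3469 = 7608 m/s.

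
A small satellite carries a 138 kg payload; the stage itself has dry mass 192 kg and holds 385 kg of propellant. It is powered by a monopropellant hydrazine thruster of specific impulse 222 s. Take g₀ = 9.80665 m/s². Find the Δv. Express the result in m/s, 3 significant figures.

v_e = Isp · g₀ = 222 × 9.80665 = 2177.1 m/s.
m₀ = payload + dry + propellant = 138 + 192 + 385 = 715 kg.
m_f = payload + dry = 138 + 192 = 330 kg.
Δv = v_e · ln(m₀/m_f) = 2177.1 × ln(2.167) = 2177.1 × 0.7732 ≈ 1683.3 m/s.

Δv ≈ 1680 m/s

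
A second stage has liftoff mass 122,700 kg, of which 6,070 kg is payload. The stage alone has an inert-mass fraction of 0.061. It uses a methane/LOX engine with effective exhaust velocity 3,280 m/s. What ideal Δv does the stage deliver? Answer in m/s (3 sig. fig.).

Stage wet mass = m₀ − payload = 122,700 − 6,070 = 116,630 kg.
Stage dry mass = ε × stage wet mass = 0.061 × 116,630 = 7,114.43 kg.
Burnout mass m_f = stage dry + payload = 7,114.43 + 6,070 = 13,184.43 kg.
Δv = v_e · ln(122,700/13,184.43) = 3280.0 × ln(9.306) = 3280.0 × 2.2307 ≈ 7317 m/s.

Δv ≈ 7320 m/s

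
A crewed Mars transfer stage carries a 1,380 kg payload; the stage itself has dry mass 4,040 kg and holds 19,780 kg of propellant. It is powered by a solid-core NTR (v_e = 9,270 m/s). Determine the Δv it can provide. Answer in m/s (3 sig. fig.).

m₀ = payload + dry + propellant = 1,380 + 4,040 + 19,780 = 25,200 kg.
m_f = payload + dry = 1,380 + 4,040 = 5,420 kg.
Using Δv = v_e ln(m₀/m_f): Δv = v_e · ln(m₀/m_f) = 9270.0 × ln(4.649) = 9270.0 × 1.5367 ≈ 14245.7 m/s.

Δv ≈ 14200 m/s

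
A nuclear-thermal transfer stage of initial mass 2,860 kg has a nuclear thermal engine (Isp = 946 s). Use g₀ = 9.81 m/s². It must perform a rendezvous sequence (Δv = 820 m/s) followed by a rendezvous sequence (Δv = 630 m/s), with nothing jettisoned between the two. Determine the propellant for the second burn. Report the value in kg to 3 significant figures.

propellant for the second burn ≈ 172 kg

v_e = Isp · g₀ = 946 × 9.81 = 9280.3 m/s.
After the first burn: m = 2860 × exp(−820/9280.3) = 2860 × 0.91543 = 2,618.13 kg.
After the second burn: m = 2,618.13 × exp(−630/9280.3) = 2,618.13 × 0.93437 = 2,446.3 kg.
Second-burn propellant = 2,618.13 − 2,446.3 = 171.83 kg.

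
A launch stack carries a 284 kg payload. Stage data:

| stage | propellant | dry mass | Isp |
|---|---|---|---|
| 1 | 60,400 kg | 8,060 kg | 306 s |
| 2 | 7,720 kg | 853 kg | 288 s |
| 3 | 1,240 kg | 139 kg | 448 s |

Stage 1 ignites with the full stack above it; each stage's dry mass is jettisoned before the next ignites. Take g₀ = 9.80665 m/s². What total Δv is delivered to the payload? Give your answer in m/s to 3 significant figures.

Δv ≈ 14400 m/s

Ignition mass of stage 1 = 60,400+8,060 + 7,720+853 + 1,240+139 + 284 = 78,696 kg.
Stage 1: m₀ = 78,696 kg, m_f = 78,696 − 60,400 = 18,296 kg; Δv = 306×9.80665×ln(4.301) = 3000.8×1.4589 ≈ 4378 m/s.
Stage 2: m₀ = 10,236 kg, m_f = 10,236 − 7,720 = 2,516 kg; Δv = 288×9.80665×ln(4.068) = 2824.3×1.4032 ≈ 3963 m/s.
Stage 3: m₀ = 1,663 kg, m_f = 1,663 − 1,240 = 423 kg; Δv = 448×9.80665×ln(3.931) = 4393.4×1.3690 ≈ 6015 m/s.
Total Δv = 4378 + 3963 + 6015 = 14356 m/s.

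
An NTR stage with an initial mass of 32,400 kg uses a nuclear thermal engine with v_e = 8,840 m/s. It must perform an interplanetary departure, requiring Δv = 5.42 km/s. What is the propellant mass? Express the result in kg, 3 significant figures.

By the Tsiolkovsky rocket equation, m₀/m_f = exp(Δv / v_e) = exp(5420 / 8840.0) = exp(0.6131) = 1.8462.
m_f = 32,400 / 1.8462 = 17,549.6 kg, so propellant = m₀ − m_f = 32,400 − 17,549.6 = 14,850.4 kg.

propellant mass ≈ 14900 kg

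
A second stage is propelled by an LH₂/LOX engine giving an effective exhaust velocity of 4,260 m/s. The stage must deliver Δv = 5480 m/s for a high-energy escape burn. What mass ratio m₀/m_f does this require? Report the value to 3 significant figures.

mass ratio ≈ 3.62

Using Δv = v_e ln(m₀/m_f): m₀/m_f = exp(Δv / v_e) = exp(5480 / 4260.0) = exp(1.2864) = 3.6197.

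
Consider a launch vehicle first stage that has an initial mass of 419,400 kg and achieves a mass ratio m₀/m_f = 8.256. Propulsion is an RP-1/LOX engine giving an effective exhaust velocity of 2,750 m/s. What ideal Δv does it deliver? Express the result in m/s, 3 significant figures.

Using Δv = v_e ln(m₀/m_f): Δv = v_e · ln(8.256) = 2750.0 × 2.1109 ≈ 5805.1 m/s.

Δv ≈ 5810 m/s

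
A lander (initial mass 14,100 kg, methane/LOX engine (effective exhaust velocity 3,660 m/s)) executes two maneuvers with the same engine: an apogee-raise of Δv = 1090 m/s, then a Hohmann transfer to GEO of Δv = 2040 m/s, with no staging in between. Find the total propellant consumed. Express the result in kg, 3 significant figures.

After the first burn: m = 14100 × exp(−1090/3660.0) = 14100 × 0.74244 = 10,468.4 kg.
After the second burn: m = 10,468.4 × exp(−2040/3660.0) = 10,468.4 × 0.57271 = 5,995.36 kg.
Total propellant = m₀ − m_final = 14100 − 5,995.36 = 8,104.64 kg.

total propellant consumed ≈ 8100 kg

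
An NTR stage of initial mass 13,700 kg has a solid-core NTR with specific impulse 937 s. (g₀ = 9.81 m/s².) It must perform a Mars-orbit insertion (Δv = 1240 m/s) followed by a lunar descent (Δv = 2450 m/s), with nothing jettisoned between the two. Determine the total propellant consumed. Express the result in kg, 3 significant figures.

v_e = Isp · g₀ = 937 × 9.81 = 9192.0 m/s.
After the first burn: m = 13700 × exp(−1240/9192.0) = 13700 × 0.87380 = 11,971.1 kg.
After the second burn: m = 11,971.1 × exp(−2450/9192.0) = 11,971.1 × 0.76603 = 9,170.22 kg.
Total propellant = m₀ − m_final = 13700 − 9,170.22 = 4,529.78 kg.

total propellant consumed ≈ 4530 kg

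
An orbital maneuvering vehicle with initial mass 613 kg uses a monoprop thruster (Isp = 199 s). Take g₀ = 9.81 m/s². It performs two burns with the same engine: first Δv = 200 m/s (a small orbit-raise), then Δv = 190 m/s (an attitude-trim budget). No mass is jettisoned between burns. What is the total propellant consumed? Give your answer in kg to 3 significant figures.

v_e = Isp · g₀ = 199 × 9.81 = 1952.2 m/s.
After the first burn: m = 613 × exp(−200/1952.2) = 613 × 0.90262 = 553.306 kg.
After the second burn: m = 553.306 × exp(−190/1952.2) = 553.306 × 0.90726 = 501.992 kg.
Total propellant = m₀ − m_final = 613 − 501.992 = 111.008 kg.

total propellant consumed ≈ 111 kg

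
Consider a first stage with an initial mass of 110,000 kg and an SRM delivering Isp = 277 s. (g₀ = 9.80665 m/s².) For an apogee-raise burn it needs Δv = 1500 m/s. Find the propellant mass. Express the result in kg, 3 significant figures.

propellant mass ≈ 46700 kg

v_e = Isp · g₀ = 277 × 9.80665 = 2716.4 m/s.
Rocket equation: m₀/m_f = exp(Δv / v_e) = exp(1500 / 2716.4) = exp(0.5522) = 1.7371.
m_f = 110,000 / 1.7371 = 63,323.9 kg, so propellant = m₀ − m_f = 110,000 − 63,323.9 = 46,676.1 kg.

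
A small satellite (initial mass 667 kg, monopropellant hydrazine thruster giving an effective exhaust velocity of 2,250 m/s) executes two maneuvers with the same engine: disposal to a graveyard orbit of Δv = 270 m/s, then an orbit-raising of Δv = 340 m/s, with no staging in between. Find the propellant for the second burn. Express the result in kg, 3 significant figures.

propellant for the second burn ≈ 83.0 kg

After the first burn: m = 667 × exp(−270/2250.0) = 667 × 0.88692 = 591.576 kg.
After the second burn: m = 591.576 × exp(−340/2250.0) = 591.576 × 0.85975 = 508.607 kg.
Second-burn propellant = 591.576 − 508.607 = 82.969 kg.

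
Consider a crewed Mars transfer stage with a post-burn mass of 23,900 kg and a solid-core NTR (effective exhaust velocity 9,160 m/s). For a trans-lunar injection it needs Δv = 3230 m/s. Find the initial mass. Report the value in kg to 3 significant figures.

initial mass ≈ 34000 kg

m₀/m_f = exp(Δv / v_e) = exp(3230 / 9160.0) = exp(0.3526) = 1.4228.
m₀ = m_f × 1.4228 = 23,900 × 1.4228 = 34,004.9 kg.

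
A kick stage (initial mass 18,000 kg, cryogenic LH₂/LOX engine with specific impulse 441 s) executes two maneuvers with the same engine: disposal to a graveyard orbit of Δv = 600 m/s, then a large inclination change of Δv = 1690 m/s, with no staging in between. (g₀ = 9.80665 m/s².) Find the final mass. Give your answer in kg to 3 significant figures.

final mass ≈ 10600 kg

v_e = Isp · g₀ = 441 × 9.80665 = 4324.7 m/s.
After the first burn: m = 18000 × exp(−600/4324.7) = 18000 × 0.87046 = 15,668.3 kg.
After the second burn: m = 15,668.3 × exp(−1690/4324.7) = 15,668.3 × 0.67653 = 10,600.1 kg.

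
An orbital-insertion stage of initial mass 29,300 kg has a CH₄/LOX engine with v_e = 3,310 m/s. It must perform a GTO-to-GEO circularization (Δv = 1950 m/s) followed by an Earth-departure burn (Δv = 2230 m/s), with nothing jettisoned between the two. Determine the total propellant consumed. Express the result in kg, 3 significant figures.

total propellant consumed ≈ 21000 kg

After the first burn: m = 29300 × exp(−1950/3310.0) = 29300 × 0.55481 = 16,255.9 kg.
After the second burn: m = 16,255.9 × exp(−2230/3310.0) = 16,255.9 × 0.50981 = 8,287.42 kg.
Total propellant = m₀ − m_final = 29300 − 8,287.42 = 21,012.58 kg.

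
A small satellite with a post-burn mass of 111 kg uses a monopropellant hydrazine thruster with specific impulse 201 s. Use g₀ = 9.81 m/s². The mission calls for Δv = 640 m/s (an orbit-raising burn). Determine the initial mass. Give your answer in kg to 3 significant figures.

initial mass ≈ 154 kg

v_e = Isp · g₀ = 201 × 9.81 = 1971.8 m/s.
By the Tsiolkovsky rocket equation, m₀/m_f = exp(Δv / v_e) = exp(640 / 1971.8) = exp(0.3246) = 1.3834.
m₀ = m_f × 1.3834 = 111 × 1.3834 = 153.557 kg.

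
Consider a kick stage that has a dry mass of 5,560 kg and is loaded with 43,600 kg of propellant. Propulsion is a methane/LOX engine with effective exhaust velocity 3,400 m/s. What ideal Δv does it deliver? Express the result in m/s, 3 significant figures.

Δv ≈ 7410 m/s

m₀ = m_dry + m_prop = 5,560 + 43,600 = 49,160 kg.
By the Tsiolkovsky rocket equation, Δv = v_e · ln(m₀/m_f) = 3400.0 × ln(8.842) = 3400.0 × 2.1795 ≈ 7410.2 m/s.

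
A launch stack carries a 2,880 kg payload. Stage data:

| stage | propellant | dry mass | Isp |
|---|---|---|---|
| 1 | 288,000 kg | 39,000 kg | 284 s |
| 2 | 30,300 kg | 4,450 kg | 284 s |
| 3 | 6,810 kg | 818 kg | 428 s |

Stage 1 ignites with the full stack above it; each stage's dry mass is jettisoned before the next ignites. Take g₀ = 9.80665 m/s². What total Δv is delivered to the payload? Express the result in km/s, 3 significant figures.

Δv ≈ 11.6 km/s

Ignition mass of stage 1 = 288,000+39,000 + 30,300+4,450 + 6,810+818 + 2,880 = 372,258 kg.
Stage 1: m₀ = 372,258 kg, m_f = 372,258 − 288,000 = 84,258 kg; Δv = 284×9.80665×ln(4.418) = 2785.1×1.4857 ≈ 4138 m/s.
Stage 2: m₀ = 45,258 kg, m_f = 45,258 − 30,300 = 14,958 kg; Δv = 284×9.80665×ln(3.026) = 2785.1×1.1071 ≈ 3083 m/s.
Stage 3: m₀ = 10,508 kg, m_f = 10,508 − 6,810 = 3,698 kg; Δv = 428×9.80665×ln(2.842) = 4197.2×1.0443 ≈ 4383 m/s.
Total Δv = 4138 + 3083 + 4383 = 11604 m/s.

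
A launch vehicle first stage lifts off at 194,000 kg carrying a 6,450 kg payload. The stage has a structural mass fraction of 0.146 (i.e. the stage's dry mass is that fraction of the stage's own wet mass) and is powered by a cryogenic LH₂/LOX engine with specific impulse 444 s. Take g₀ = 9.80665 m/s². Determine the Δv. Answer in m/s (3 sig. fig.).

Δv ≈ 7600 m/s

Stage wet mass = m₀ − payload = 194,000 − 6,450 = 187,550 kg.
Stage dry mass = ε × stage wet mass = 0.146 × 187,550 = 27,382.3 kg.
Burnout mass m_f = stage dry + payload = 27,382.3 + 6,450 = 33,832.3 kg.
v_e = Isp · g₀ = 444 × 9.80665 = 4354.2 m/s.
Δv = v_e · ln(194,000/33,832.3) = 4354.2 × ln(5.734) = 4354.2 × 1.7464 ≈ 7604 m/s.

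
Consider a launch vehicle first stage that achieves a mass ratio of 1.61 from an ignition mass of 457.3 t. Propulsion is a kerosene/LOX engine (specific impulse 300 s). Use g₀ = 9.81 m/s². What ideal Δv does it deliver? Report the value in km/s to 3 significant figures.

v_e = Isp · g₀ = 300 × 9.81 = 2943.0 m/s.
By the Tsiolkovsky rocket equation, Δv = v_e · ln(1.61) = 2943.0 × 0.4762 ≈ 1401.6 m/s.

Δv ≈ 1.40 km/s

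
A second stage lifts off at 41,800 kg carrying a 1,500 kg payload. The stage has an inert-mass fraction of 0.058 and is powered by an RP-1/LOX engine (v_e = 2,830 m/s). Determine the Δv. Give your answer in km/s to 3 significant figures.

Δv ≈ 6.76 km/s

Stage wet mass = m₀ − payload = 41,800 − 1,500 = 40,300 kg.
Stage dry mass = ε × stage wet mass = 0.058 × 40,300 = 2,337.4 kg.
Burnout mass m_f = stage dry + payload = 2,337.4 + 1,500 = 3,837.4 kg.
Rocket equation: Δv = v_e · ln(41,800/3,837.4) = 2830.0 × ln(10.89) = 2830.0 × 2.3881 ≈ 6758 m/s.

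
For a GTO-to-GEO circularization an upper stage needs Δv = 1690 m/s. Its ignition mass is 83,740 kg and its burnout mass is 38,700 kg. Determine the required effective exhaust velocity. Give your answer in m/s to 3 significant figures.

v_e ≈ 2190 m/s

ln(m₀/m_f) = ln(83740/38700) = ln(2.164) = 0.7719.
v_e = Δv / ln(m₀/m_f) = 1690 / 0.7719 = 2189.5 m/s.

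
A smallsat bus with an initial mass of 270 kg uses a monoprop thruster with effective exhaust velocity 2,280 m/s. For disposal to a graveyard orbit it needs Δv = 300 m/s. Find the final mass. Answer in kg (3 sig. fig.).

final mass ≈ 237 kg

m₀/m_f = exp(Δv / v_e) = exp(300 / 2280.0) = exp(0.1316) = 1.1406.
m_f = m₀ / 1.1406 = 270 / 1.1406 = 236.718 kg.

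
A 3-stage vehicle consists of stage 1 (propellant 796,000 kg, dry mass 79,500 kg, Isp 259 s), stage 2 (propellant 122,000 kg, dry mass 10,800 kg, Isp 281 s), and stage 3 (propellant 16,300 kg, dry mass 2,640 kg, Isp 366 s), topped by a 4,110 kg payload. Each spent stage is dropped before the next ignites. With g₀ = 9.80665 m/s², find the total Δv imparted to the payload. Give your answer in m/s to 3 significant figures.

Δv ≈ 12400 m/s

Ignition mass of stage 1 = 796,000+79,500 + 122,000+10,800 + 16,300+2,640 + 4,110 = 1,031,350 kg.
Stage 1: m₀ = 1,031,350 kg, m_f = 1,031,350 − 796,000 = 235,350 kg; Δv = 259×9.80665×ln(4.382) = 2539.9×1.4776 ≈ 3753 m/s.
Stage 2: m₀ = 155,850 kg, m_f = 155,850 − 122,000 = 33,850 kg; Δv = 281×9.80665×ln(4.604) = 2755.7×1.5270 ≈ 4208 m/s.
Stage 3: m₀ = 23,050 kg, m_f = 23,050 − 16,300 = 6,750 kg; Δv = 366×9.80665×ln(3.415) = 3589.2×1.2281 ≈ 4408 m/s.
Total Δv = 3753 + 4208 + 4408 = 12369 m/s.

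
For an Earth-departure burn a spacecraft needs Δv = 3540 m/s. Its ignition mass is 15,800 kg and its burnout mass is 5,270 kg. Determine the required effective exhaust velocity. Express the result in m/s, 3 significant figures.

ln(m₀/m_f) = ln(15800/5270) = ln(2.998) = 1.0980.
v_e = Δv / ln(m₀/m_f) = 3540 / 1.0980 = 3224.1 m/s.

v_e ≈ 3220 m/s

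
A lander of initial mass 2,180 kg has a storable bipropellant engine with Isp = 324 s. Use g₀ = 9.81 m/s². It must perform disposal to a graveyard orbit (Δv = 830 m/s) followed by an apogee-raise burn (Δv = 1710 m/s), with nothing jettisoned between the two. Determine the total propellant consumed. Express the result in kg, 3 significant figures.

total propellant consumed ≈ 1200 kg

v_e = Isp · g₀ = 324 × 9.81 = 3178.4 m/s.
After the first burn: m = 2180 × exp(−830/3178.4) = 2180 × 0.77018 = 1,678.99 kg.
After the second burn: m = 1,678.99 × exp(−1710/3178.4) = 1,678.99 × 0.58392 = 980.396 kg.
Total propellant = m₀ − m_final = 2180 − 980.396 = 1,199.604 kg.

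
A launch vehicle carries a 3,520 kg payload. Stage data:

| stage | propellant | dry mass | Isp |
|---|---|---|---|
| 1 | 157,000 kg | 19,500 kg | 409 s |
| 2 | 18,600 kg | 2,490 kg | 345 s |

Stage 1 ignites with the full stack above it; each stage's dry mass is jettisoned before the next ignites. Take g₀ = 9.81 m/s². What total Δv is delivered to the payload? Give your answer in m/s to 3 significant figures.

Ignition mass of stage 1 = 157,000+19,500 + 18,600+2,490 + 3,520 = 201,110 kg.
Stage 1: m₀ = 201,110 kg, m_f = 201,110 − 157,000 = 44,110 kg; Δv = 409×9.81×ln(4.559) = 4012.3×1.5172 ≈ 6087 m/s.
Stage 2: m₀ = 24,610 kg, m_f = 24,610 − 18,600 = 6,010 kg; Δv = 345×9.81×ln(4.095) = 3384.5×1.4097 ≈ 4771 m/s.
Total Δv = 6087 + 4771 = 10858 m/s.

Δv ≈ 10900 m/s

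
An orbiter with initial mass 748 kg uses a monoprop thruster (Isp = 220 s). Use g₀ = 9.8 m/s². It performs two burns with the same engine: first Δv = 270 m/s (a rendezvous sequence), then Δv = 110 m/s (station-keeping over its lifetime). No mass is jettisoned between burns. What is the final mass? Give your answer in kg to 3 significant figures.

v_e = Isp · g₀ = 220 × 9.8 = 2156.0 m/s.
After the first burn: m = 748 × exp(−270/2156.0) = 748 × 0.88229 = 659.953 kg.
After the second burn: m = 659.953 × exp(−110/2156.0) = 659.953 × 0.95026 = 627.127 kg.

final mass ≈ 627 kg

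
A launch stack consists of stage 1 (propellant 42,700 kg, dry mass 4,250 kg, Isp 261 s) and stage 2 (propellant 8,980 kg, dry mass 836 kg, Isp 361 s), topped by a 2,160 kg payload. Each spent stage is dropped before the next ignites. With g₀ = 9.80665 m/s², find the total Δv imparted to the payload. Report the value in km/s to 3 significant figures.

Ignition mass of stage 1 = 42,700+4,250 + 8,980+836 + 2,160 = 58,926 kg.
Stage 1: m₀ = 58,926 kg, m_f = 58,926 − 42,700 = 16,226 kg; Δv = 261×9.80665×ln(3.632) = 2559.5×1.2897 ≈ 3301 m/s.
Stage 2: m₀ = 11,976 kg, m_f = 11,976 − 8,980 = 2,996 kg; Δv = 361×9.80665×ln(3.997) = 3540.2×1.3856 ≈ 4905 m/s.
Total Δv = 3301 + 4905 = 8206 m/s.

Δv ≈ 8.21 km/s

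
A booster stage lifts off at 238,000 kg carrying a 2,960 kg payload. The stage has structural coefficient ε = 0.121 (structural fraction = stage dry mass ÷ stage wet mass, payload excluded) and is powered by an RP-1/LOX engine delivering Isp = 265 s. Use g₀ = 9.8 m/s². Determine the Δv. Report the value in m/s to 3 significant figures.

Stage wet mass = m₀ − payload = 238,000 − 2,960 = 235,040 kg.
Stage dry mass = ε × stage wet mass = 0.121 × 235,040 = 28,439.8 kg.
Burnout mass m_f = stage dry + payload = 28,439.8 + 2,960 = 31,399.8 kg.
v_e = Isp · g₀ = 265 × 9.8 = 2597.0 m/s.
Δv = v_e · ln(238,000/31,399.8) = 2597.0 × ln(7.58) = 2597.0 × 2.0255 ≈ 5260 m/s.

Δv ≈ 5260 m/s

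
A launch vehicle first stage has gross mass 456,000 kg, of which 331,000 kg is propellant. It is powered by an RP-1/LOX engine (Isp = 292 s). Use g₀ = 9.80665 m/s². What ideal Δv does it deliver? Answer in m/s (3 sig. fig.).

v_e = Isp · g₀ = 292 × 9.80665 = 2863.5 m/s.
m_f = m₀ − m_prop = 456,000 − 331,000 = 125,000 kg.
Δv = v_e · ln(m₀/m_f) = 2863.5 × ln(3.648) = 2863.5 × 1.2942 ≈ 3705.9 m/s.

Δv ≈ 3710 m/s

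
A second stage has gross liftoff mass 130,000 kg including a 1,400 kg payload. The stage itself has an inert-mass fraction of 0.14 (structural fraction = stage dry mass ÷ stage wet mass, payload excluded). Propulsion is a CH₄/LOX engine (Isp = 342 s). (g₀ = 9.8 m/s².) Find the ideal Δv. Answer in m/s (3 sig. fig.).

Stage wet mass = m₀ − payload = 130,000 − 1,400 = 128,600 kg.
Stage dry mass = ε × stage wet mass = 0.14 × 128,600 = 18,004 kg.
Burnout mass m_f = stage dry + payload = 18,004 + 1,400 = 19,404 kg.
v_e = Isp · g₀ = 342 × 9.8 = 3351.6 m/s.
Δv = v_e · ln(130,000/19,404) = 3351.6 × ln(6.7) = 3351.6 × 1.9021 ≈ 6375 m/s.

Δv ≈ 6370 m/s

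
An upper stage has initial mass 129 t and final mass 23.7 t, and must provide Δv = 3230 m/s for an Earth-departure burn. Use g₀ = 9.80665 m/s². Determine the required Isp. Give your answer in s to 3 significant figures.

ln(m₀/m_f) = ln(129000/23700) = ln(5.443) = 1.6943.
Rocket equation: v_e = Δv / ln(m₀/m_f) = 3230 / 1.6943 = 1906.3 m/s.
Isp = v_e / g₀ = 1906.3 / 9.80665 = 194.4 s.

Isp ≈ 194 s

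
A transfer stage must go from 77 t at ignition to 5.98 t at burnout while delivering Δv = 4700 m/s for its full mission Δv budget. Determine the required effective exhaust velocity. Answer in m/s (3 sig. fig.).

ln(m₀/m_f) = ln(77000/5980) = ln(12.88) = 2.5554.
Rocket equation: v_e = Δv / ln(m₀/m_f) = 4700 / 2.5554 = 1839.3 m/s.

v_e ≈ 1840 m/s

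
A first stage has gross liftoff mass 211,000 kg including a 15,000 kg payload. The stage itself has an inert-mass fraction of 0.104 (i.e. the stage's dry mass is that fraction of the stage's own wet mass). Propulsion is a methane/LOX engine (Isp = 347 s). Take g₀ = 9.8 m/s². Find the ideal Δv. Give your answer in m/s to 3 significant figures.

Δv ≈ 6070 m/s

Stage wet mass = m₀ − payload = 211,000 − 15,000 = 196,000 kg.
Stage dry mass = ε × stage wet mass = 0.104 × 196,000 = 20,384 kg.
Burnout mass m_f = stage dry + payload = 20,384 + 15,000 = 35,384 kg.
v_e = Isp · g₀ = 347 × 9.8 = 3400.6 m/s.
Δv = v_e · ln(211,000/35,384) = 3400.6 × ln(5.963) = 3400.6 × 1.7856 ≈ 6072 m/s.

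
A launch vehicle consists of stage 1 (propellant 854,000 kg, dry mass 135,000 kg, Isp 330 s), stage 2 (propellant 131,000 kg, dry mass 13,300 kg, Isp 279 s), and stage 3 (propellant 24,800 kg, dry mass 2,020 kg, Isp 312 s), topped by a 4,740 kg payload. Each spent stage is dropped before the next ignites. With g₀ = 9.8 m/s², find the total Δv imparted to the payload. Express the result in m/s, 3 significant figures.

Ignition mass of stage 1 = 854,000+135,000 + 131,000+13,300 + 24,800+2,020 + 4,740 = 1,164,860 kg.
Stage 1: m₀ = 1,164,860 kg, m_f = 1,164,860 − 854,000 = 310,860 kg; Δv = 330×9.8×ln(3.747) = 3234.0×1.3210 ≈ 4272 m/s.
Stage 2: m₀ = 175,860 kg, m_f = 175,860 − 131,000 = 44,860 kg; Δv = 279×9.8×ln(3.92) = 2734.2×1.3661 ≈ 3735 m/s.
Stage 3: m₀ = 31,560 kg, m_f = 31,560 − 24,800 = 6,760 kg; Δv = 312×9.8×ln(4.669) = 3057.6×1.5409 ≈ 4711 m/s.
Total Δv = 4272 + 3735 + 4711 = 12718 m/s.

Δv ≈ 12700 m/s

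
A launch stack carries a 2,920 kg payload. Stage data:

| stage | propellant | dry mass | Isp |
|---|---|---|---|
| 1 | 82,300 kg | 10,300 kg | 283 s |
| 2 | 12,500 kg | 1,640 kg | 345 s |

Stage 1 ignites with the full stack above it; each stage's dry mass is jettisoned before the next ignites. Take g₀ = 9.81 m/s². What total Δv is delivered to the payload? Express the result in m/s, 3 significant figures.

Ignition mass of stage 1 = 82,300+10,300 + 12,500+1,640 + 2,920 = 109,660 kg.
Stage 1: m₀ = 109,660 kg, m_f = 109,660 − 82,300 = 27,360 kg; Δv = 283×9.81×ln(4.008) = 2776.2×1.3883 ≈ 3854 m/s.
Stage 2: m₀ = 17,060 kg, m_f = 17,060 − 12,500 = 4,560 kg; Δv = 345×9.81×ln(3.741) = 3384.5×1.3194 ≈ 4465 m/s.
Total Δv = 3854 + 4465 = 8319 m/s.

Δv ≈ 8320 m/s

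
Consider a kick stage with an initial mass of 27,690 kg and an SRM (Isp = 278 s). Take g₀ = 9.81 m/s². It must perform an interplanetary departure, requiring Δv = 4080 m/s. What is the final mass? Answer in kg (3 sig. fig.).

final mass ≈ 6200 kg

v_e = Isp · g₀ = 278 × 9.81 = 2727.2 m/s.
Using Δv = v_e ln(m₀/m_f): m₀/m_f = exp(Δv / v_e) = exp(4080 / 2727.2) = exp(1.4961) = 4.4640.
m_f = m₀ / 4.4640 = 27,690 / 4.4640 = 6,202.96 kg.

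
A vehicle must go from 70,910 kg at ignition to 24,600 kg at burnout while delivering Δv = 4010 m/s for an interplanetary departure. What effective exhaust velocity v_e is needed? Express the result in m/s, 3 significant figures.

ln(m₀/m_f) = ln(70910/24600) = ln(2.883) = 1.0587.
v_e = Δv / ln(m₀/m_f) = 4010 / 1.0587 = 3787.8 m/s.

v_e ≈ 3790 m/s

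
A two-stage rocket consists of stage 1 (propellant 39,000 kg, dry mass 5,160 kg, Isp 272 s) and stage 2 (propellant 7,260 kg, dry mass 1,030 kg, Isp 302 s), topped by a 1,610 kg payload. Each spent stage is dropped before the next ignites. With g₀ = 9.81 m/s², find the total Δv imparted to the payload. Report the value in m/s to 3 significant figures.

Δv ≈ 7330 m/s

Ignition mass of stage 1 = 39,000+5,160 + 7,260+1,030 + 1,610 = 54,060 kg.
Stage 1: m₀ = 54,060 kg, m_f = 54,060 − 39,000 = 15,060 kg; Δv = 272×9.81×ln(3.59) = 2668.3×1.2781 ≈ 3410 m/s.
Stage 2: m₀ = 9,900 kg, m_f = 9,900 − 7,260 = 2,640 kg; Δv = 302×9.81×ln(3.75) = 2962.6×1.3218 ≈ 3916 m/s.
Total Δv = 3410 + 3916 = 7326 m/s.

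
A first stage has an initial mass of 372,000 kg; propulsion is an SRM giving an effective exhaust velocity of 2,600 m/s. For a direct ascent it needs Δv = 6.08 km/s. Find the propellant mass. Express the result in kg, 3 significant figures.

propellant mass ≈ 336000 kg

Rocket equation: m₀/m_f = exp(Δv / v_e) = exp(6080 / 2600.0) = exp(2.3385) = 10.3653.
m_f = 372,000 / 10.3653 = 35,889 kg, so propellant = m₀ − m_f = 372,000 − 35,889 = 336,111 kg.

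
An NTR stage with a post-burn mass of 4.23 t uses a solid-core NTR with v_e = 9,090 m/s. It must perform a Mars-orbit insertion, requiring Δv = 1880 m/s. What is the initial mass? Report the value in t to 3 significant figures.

m₀/m_f = exp(Δv / v_e) = exp(1880 / 9090.0) = exp(0.2068) = 1.2298.
m₀ = m_f × 1.2298 = 4.23 × 1.2298 = 5.20205 t.

initial mass ≈ 5.20 t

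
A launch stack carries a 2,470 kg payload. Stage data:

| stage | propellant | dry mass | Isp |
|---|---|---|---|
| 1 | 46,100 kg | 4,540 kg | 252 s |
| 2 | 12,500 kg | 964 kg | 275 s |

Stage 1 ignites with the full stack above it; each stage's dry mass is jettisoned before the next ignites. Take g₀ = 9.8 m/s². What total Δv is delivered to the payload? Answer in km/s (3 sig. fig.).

Ignition mass of stage 1 = 46,100+4,540 + 12,500+964 + 2,470 = 66,574 kg.
Stage 1: m₀ = 66,574 kg, m_f = 66,574 − 46,100 = 20,474 kg; Δv = 252×9.8×ln(3.252) = 2469.6×1.1792 ≈ 2912 m/s.
Stage 2: m₀ = 15,934 kg, m_f = 15,934 − 12,500 = 3,434 kg; Δv = 275×9.8×ln(4.64) = 2695.0×1.5347 ≈ 4136 m/s.
Total Δv = 2912 + 4136 = 7048 m/s.

Δv ≈ 7.05 km/s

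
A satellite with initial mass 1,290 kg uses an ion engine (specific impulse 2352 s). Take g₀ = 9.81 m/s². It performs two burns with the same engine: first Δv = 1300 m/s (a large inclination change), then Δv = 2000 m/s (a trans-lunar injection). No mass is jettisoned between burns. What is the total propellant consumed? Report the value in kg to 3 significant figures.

v_e = Isp · g₀ = 2352 × 9.81 = 23073.1 m/s.
After the first burn: m = 1290 × exp(−1300/23073.1) = 1290 × 0.94522 = 1,219.33 kg.
After the second burn: m = 1,219.33 × exp(−2000/23073.1) = 1,219.33 × 0.91697 = 1,118.09 kg.
Total propellant = m₀ − m_final = 1290 − 1,118.09 = 171.91 kg.

total propellant consumed ≈ 172 kg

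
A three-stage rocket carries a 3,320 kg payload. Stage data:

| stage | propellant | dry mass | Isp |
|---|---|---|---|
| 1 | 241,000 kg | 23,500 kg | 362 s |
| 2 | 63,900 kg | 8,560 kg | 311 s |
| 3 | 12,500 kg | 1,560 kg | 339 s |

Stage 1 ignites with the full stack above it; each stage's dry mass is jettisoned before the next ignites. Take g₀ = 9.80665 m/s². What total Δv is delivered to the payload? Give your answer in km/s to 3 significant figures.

Δv ≈ 12.1 km/s

Ignition mass of stage 1 = 241,000+23,500 + 63,900+8,560 + 12,500+1,560 + 3,320 = 354,340 kg.
Stage 1: m₀ = 354,340 kg, m_f = 354,340 − 241,000 = 113,340 kg; Δv = 362×9.80665×ln(3.126) = 3550.0×1.1399 ≈ 4047 m/s.
Stage 2: m₀ = 89,840 kg, m_f = 89,840 − 63,900 = 25,940 kg; Δv = 311×9.80665×ln(3.463) = 3049.9×1.2422 ≈ 3789 m/s.
Stage 3: m₀ = 17,380 kg, m_f = 17,380 − 12,500 = 4,880 kg; Δv = 339×9.80665×ln(3.561) = 3324.5×1.2702 ≈ 4223 m/s.
Total Δv = 4047 + 3789 + 4223 = 12059 m/s.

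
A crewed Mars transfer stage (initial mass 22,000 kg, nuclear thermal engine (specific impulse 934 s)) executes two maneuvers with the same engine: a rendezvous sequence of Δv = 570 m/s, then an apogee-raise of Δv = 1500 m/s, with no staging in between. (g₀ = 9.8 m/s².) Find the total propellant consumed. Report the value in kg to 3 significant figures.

total propellant consumed ≈ 4450 kg

v_e = Isp · g₀ = 934 × 9.8 = 9153.2 m/s.
After the first burn: m = 22000 × exp(−570/9153.2) = 22000 × 0.93963 = 20,671.9 kg.
After the second burn: m = 20,671.9 × exp(−1500/9153.2) = 20,671.9 × 0.84885 = 17,547.3 kg.
Total propellant = m₀ − m_final = 22000 − 17,547.3 = 4,452.7 kg.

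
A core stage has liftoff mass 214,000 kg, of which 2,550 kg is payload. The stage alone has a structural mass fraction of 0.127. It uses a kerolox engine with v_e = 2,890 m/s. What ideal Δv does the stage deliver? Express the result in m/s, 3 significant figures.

Stage wet mass = m₀ − payload = 214,000 − 2,550 = 211,450 kg.
Stage dry mass = ε × stage wet mass = 0.127 × 211,450 = 26,854.2 kg.
Burnout mass m_f = stage dry + payload = 26,854.2 + 2,550 = 29,404.2 kg.
From the ideal rocket equation, Δv = v_e · ln(214,000/29,404.2) = 2890.0 × ln(7.278) = 2890.0 × 1.9848 ≈ 5736 m/s.

Δv ≈ 5740 m/s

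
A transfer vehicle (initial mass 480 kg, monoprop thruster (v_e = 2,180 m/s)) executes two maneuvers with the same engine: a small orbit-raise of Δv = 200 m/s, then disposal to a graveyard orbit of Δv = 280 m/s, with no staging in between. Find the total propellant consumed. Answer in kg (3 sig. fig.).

After the first burn: m = 480 × exp(−200/2180.0) = 480 × 0.91234 = 437.923 kg.
After the second burn: m = 437.923 × exp(−280/2180.0) = 437.923 × 0.87947 = 385.14 kg.
Total propellant = m₀ − m_final = 480 − 385.14 = 94.86 kg.

total propellant consumed ≈ 94.9 kg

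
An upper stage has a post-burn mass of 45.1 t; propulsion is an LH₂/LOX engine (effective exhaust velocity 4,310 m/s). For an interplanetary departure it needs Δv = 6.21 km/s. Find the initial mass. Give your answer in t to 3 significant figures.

Rocket equation: m₀/m_f = exp(Δv / v_e) = exp(6210 / 4310.0) = exp(1.4408) = 4.2242.
m₀ = m_f × 4.2242 = 45.1 × 4.2242 = 190.511 t.

initial mass ≈ 191 t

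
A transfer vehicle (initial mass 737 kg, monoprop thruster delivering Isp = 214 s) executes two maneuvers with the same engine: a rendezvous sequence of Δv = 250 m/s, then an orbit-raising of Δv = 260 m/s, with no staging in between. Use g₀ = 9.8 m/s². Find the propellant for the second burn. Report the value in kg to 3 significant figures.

propellant for the second burn ≈ 76.3 kg

v_e = Isp · g₀ = 214 × 9.8 = 2097.2 m/s.
After the first burn: m = 737 × exp(−250/2097.2) = 737 × 0.88762 = 654.176 kg.
After the second burn: m = 654.176 × exp(−260/2097.2) = 654.176 × 0.88340 = 577.899 kg.
Second-burn propellant = 654.176 − 577.899 = 76.277 kg.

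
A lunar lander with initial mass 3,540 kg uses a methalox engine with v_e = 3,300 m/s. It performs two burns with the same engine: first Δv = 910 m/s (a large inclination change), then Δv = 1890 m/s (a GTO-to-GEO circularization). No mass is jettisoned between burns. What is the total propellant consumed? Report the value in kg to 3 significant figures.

total propellant consumed ≈ 2020 kg

After the first burn: m = 3540 × exp(−910/3300.0) = 3540 × 0.75900 = 2,686.86 kg.
After the second burn: m = 2,686.86 × exp(−1890/3300.0) = 2,686.86 × 0.56399 = 1,515.36 kg.
Total propellant = m₀ − m_final = 3540 − 1,515.36 = 2,024.64 kg.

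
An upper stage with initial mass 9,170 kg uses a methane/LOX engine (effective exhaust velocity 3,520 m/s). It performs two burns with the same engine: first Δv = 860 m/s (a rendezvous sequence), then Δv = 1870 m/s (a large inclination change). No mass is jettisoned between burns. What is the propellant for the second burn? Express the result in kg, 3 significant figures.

After the first burn: m = 9170 × exp(−860/3520.0) = 9170 × 0.78324 = 7,182.31 kg.
After the second burn: m = 7,182.31 × exp(−1870/3520.0) = 7,182.31 × 0.58787 = 4,222.26 kg.
Second-burn propellant = 7,182.31 − 4,222.26 = 2,960.05 kg.

propellant for the second burn ≈ 2960 kg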